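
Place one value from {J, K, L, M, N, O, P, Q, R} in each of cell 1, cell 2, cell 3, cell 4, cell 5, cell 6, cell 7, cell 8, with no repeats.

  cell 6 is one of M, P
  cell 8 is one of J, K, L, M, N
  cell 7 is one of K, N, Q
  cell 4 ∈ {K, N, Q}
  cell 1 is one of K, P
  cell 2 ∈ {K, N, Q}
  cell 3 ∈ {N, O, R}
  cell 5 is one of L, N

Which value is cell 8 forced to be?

The 3 variables cell 2, cell 4, cell 7 are confined to {K, N, Q}, which locks those values in; drop them from cell 1, cell 3, cell 5, cell 8.
That leaves cell 1 = P. Eliminate P elsewhere: cell 6.
cell 5 has just one choice, so cell 5 = L. Remove L from cell 8.
cell 6's domain is down to {M}, so cell 6 = M. So cell 8 can't be M.
So cell 8 = J.

J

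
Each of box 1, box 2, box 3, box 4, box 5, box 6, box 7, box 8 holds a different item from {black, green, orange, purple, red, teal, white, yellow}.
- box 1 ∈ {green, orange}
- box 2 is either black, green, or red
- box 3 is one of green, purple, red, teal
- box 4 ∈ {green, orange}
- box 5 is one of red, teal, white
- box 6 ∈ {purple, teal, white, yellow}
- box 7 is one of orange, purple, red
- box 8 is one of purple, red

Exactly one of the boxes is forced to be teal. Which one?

Among the 8 variables, black fits only box 2 (and all 8 values in {black, green, orange, purple, red, teal, white, yellow} must be used), so box 2 = black.
The 7 still-open variables together cover exactly {green, orange, purple, red, teal, white, yellow} — 7 values for 7 variables — and yellow appears only in box 6's list, so box 6 = yellow.
The 6 still-open variables draw from only 6 values {green, orange, purple, red, teal, white}, so each is used; only box 5 can be white, hence box 5 = white.
The 5 still-open variables draw from only 5 values {green, orange, purple, red, teal}, so each is used; only box 3 can be teal, hence box 3 = teal.

box 3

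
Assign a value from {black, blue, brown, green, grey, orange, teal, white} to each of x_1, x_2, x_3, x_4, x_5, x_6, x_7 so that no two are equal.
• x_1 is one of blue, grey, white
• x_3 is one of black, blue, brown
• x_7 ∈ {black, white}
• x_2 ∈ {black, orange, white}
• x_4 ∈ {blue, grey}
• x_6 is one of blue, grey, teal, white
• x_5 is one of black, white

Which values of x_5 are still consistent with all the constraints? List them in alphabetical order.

The 7 variables together cover exactly {black, blue, brown, grey, orange, teal, white} — 7 values for 7 variables — and brown appears only in x_3's list, so x_3 = brown.
Among the 6 still-open variables, orange fits only x_2 (and all 6 values in {black, blue, grey, orange, teal, white} must be used), so x_2 = orange.
The 5 still-open variables together cover exactly {black, blue, grey, teal, white} — 5 values for 5 variables — and teal appears only in x_6's list, so x_6 = teal.
The 2 variables x_5 and x_7 are confined to {black, white}, which locks those values in; drop them from x_1.
No further eliminations apply; x_5 can still be any of black, white.

black, white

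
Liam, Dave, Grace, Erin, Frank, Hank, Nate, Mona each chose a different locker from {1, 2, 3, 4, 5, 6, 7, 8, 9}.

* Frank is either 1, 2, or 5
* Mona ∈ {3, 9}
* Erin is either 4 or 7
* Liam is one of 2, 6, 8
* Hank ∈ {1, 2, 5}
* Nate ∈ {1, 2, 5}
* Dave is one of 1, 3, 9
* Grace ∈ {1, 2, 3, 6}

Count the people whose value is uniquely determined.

2

Frank, Hank, Nate between them cover only {1, 2, 5} — a naked triple. Remove those values from Liam, Dave, Grace.
Dave and Mona share exactly the 2 values {3, 9}; by pigeonhole those values go to them, so strike 3, 9 from Grace.
Grace must be 6 (only option left). Strike 6 from Liam.
Liam's domain is down to {8}, so Liam = 8.
Determined: Liam=8, Grace=6. The other people each still have more than one consistent value. That makes 2.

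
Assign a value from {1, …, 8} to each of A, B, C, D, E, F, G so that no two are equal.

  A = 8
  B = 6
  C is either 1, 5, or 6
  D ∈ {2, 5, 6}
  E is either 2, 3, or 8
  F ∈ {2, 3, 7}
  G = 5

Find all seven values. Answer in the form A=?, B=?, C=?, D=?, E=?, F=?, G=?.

A must be 8 (only option left). Remove 8 from E.
B has just one choice, so B = 6. Strike 6 from C, D.
G has just one choice, so G = 5. Remove 5 from C, D.
C's domain is down to {1}, so C = 1.
That leaves D = 2. Strike 2 from E, F.
E's domain is down to {3}, so E = 3. Remove 3 from F.
F must be 7 (only option left).

A=8, B=6, C=1, D=2, E=3, F=7, G=5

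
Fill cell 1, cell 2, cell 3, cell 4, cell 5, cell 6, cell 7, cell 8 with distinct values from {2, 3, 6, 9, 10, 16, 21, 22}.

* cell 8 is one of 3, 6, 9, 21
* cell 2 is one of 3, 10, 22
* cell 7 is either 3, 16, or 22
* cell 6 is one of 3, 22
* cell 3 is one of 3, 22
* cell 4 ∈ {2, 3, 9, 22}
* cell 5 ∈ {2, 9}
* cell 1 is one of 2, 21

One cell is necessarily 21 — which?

cell 1

The 8 variables together cover exactly {2, 3, 6, 9, 10, 16, 21, 22} — 8 values for 8 variables — and 6 appears only in cell 8's list, so cell 8 = 6.
Among the 7 still-open variables, 10 fits only cell 2 (and all 7 values in {2, 3, 9, 10, 16, 21, 22} must be used), so cell 2 = 10.
The 6 still-open variables draw from only 6 values {2, 3, 9, 16, 21, 22}, so each is used; only cell 7 can be 16, hence cell 7 = 16.
The 5 still-open variables together cover exactly {2, 3, 9, 21, 22} — 5 values for 5 variables — and 21 appears only in cell 1's list, so cell 1 = 21.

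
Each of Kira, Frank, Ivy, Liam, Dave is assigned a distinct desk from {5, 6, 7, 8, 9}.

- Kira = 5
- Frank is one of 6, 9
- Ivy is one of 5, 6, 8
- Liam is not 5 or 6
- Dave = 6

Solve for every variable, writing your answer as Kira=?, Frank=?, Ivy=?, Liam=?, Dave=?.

Kira=5, Frank=9, Ivy=8, Liam=7, Dave=6

Kira must be 5 (only option left). Eliminate 5 elsewhere: Ivy.
Dave's domain is down to {6}, so Dave = 6. Eliminate 6 elsewhere: Frank, Ivy.
Frank must be 9 (only option left). So Liam can't be 9.
Ivy has just one choice, so Ivy = 8. Strike 8 from Liam.
That leaves Liam = 7.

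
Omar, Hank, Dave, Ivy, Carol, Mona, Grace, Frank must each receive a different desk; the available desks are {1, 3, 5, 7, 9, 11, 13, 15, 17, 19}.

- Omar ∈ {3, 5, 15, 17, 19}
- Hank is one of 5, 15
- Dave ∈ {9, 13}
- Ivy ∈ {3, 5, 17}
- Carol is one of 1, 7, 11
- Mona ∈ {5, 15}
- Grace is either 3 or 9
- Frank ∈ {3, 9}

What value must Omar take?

Hank and Mona between them cover only {5, 15} — a naked pair. Remove those values from Omar, Ivy.
The 2 variables Grace and Frank are confined to {3, 9}, which locks those values in; drop them from Omar, Dave, Ivy.
Dave's domain is down to {13}, so Dave = 13.
Ivy has just one choice, so Ivy = 17. So Omar can't be 17.
So Omar = 19.

19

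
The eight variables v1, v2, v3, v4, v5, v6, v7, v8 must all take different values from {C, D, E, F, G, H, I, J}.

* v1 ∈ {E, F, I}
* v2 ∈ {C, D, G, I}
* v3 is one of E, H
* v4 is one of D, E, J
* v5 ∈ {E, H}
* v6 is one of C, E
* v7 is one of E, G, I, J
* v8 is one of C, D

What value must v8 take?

D

Among the 8 variables, F fits only v1 (and all 8 values in {C, D, E, F, G, H, I, J} must be used), so v1 = F.
v3 and v5 share exactly the 2 values {E, H}; by pigeonhole those values go to them, so strike E, H from v4, v6, v7.
v6 must be C (only option left). Eliminate C elsewhere: v2, v8.
So v8 = D.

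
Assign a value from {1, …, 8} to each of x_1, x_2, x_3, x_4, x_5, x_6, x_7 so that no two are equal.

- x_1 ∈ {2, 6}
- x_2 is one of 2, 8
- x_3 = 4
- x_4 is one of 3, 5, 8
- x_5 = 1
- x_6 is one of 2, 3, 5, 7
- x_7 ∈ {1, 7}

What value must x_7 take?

7

x_3 must be 4 (only option left).
x_5's domain is down to {1}, so x_5 = 1. Strike 1 from x_7.
So x_7 = 7.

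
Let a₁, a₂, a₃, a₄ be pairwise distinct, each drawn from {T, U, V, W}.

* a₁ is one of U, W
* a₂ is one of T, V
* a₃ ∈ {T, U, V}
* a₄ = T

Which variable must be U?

a₃

a₄ must be T (only option left). Remove T from a₂, a₃.
That leaves a₂ = V. Eliminate V elsewhere: a₃.
So U goes to a₃.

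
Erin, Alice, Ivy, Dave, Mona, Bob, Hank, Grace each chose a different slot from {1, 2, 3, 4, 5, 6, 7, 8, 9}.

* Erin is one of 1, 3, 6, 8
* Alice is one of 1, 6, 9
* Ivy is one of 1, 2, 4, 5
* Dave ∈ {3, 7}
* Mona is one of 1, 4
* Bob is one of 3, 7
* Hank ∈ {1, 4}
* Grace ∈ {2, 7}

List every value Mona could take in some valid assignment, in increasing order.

Dave and Bob share exactly the 2 values {3, 7}; by pigeonhole those values go to them, so strike 3, 7 from Erin, Grace.
Grace has just one choice, so Grace = 2. So Ivy can't be 2.
Mona and Hank share exactly the 2 values {1, 4}; by pigeonhole those values go to them, so strike 1, 4 from Erin, Alice, Ivy.
That leaves Ivy = 5.
No further eliminations apply; Mona can still be any of 1, 4.

1, 4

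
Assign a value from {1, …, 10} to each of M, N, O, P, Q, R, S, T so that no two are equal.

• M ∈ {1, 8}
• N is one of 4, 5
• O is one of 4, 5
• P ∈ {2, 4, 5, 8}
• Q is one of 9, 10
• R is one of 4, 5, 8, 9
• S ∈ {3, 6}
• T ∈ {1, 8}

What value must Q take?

M and T share exactly the 2 values {1, 8}; by pigeonhole those values go to them, so strike 1, 8 from P, R.
N and O share exactly the 2 values {4, 5}; by pigeonhole those values go to them, so strike 4, 5 from P, R.
P's domain is down to {2}, so P = 2.
R has just one choice, so R = 9. Strike 9 from Q.
So Q = 10.

10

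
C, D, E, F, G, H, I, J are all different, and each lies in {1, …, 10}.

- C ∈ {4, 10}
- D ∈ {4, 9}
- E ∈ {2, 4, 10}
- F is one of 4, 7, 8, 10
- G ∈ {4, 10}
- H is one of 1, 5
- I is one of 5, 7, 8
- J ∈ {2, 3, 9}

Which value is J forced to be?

3

C and G share exactly the 2 values {4, 10}; by pigeonhole those values go to them, so strike 4, 10 from D, E, F.
D's domain is down to {9}, so D = 9. Eliminate 9 elsewhere: J.
That leaves E = 2. Eliminate 2 elsewhere: J.
So J = 3.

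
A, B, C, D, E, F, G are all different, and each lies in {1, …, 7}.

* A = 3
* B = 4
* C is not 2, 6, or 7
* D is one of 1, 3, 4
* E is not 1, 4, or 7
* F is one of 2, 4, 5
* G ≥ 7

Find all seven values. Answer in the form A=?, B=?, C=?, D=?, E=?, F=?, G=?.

A=3, B=4, C=5, D=1, E=6, F=2, G=7

A has just one choice, so A = 3. So C, D, E can't be 3.
That leaves B = 4. Eliminate 4 elsewhere: C, D, F.
D must be 1 (only option left). Eliminate 1 elsewhere: C.
G has just one choice, so G = 7.
C has just one choice, so C = 5. So E, F can't be 5.
F has just one choice, so F = 2. Strike 2 from E.
That leaves E = 6.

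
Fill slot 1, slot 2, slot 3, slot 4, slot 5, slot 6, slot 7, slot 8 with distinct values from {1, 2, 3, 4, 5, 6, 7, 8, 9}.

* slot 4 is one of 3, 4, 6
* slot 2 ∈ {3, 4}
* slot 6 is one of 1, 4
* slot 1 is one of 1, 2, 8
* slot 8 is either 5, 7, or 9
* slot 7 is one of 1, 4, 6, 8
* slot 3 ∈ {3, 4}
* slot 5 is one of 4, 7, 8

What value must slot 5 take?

7

The 2 variables slot 2 and slot 3 are confined to {3, 4}, which locks those values in; drop them from slot 4, slot 5, slot 6, slot 7.
slot 4's domain is down to {6}, so slot 4 = 6. Remove 6 from slot 7.
That leaves slot 6 = 1. Remove 1 from slot 1, slot 7.
slot 7's domain is down to {8}, so slot 7 = 8. Strike 8 from slot 1, slot 5.
So slot 5 = 7.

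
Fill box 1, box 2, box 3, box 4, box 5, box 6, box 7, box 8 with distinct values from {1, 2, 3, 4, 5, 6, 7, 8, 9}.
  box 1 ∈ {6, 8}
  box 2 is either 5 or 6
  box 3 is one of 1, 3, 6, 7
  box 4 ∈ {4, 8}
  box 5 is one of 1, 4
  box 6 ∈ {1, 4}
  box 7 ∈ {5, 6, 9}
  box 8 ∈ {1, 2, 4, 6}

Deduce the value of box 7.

box 5 and box 6 share exactly the 2 values {1, 4}; by pigeonhole those values go to them, so strike 1, 4 from box 3, box 4, box 8.
box 4 has just one choice, so box 4 = 8. Remove 8 from box 1.
That leaves box 1 = 6. Eliminate 6 elsewhere: box 2, box 3, box 7, box 8.
box 2's domain is down to {5}, so box 2 = 5. Strike 5 from box 7.
So box 7 = 9.

9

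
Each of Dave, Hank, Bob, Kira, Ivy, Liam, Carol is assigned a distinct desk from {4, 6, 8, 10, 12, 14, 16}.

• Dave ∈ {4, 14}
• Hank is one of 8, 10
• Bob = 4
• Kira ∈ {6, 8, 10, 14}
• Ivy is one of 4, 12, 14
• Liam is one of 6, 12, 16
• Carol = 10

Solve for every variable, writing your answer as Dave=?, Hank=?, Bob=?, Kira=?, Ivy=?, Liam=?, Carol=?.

Dave=14, Hank=8, Bob=4, Kira=6, Ivy=12, Liam=16, Carol=10

Bob must be 4 (only option left). Eliminate 4 elsewhere: Dave, Ivy.
Carol has just one choice, so Carol = 10. So Hank, Kira can't be 10.
Dave's domain is down to {14}, so Dave = 14. Remove 14 from Kira, Ivy.
Hank has just one choice, so Hank = 8. Remove 8 from Kira.
Kira has just one choice, so Kira = 6. Strike 6 from Liam.
Ivy's domain is down to {12}, so Ivy = 12. Remove 12 from Liam.
That leaves Liam = 16.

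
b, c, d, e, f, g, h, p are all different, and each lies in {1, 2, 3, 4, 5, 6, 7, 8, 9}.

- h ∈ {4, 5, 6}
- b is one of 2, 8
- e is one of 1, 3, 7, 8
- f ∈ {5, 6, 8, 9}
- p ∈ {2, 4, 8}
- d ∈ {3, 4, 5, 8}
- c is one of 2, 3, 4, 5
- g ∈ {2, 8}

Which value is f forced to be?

9

b and g between them cover only {2, 8} — a naked pair. Remove those values from c, d, e, f, p.
p's domain is down to {4}, so p = 4. Strike 4 from c, d, h.
c and d between them cover only {3, 5} — a naked pair. Remove those values from e, f, h.
h must be 6 (only option left). Eliminate 6 elsewhere: f.
So f = 9.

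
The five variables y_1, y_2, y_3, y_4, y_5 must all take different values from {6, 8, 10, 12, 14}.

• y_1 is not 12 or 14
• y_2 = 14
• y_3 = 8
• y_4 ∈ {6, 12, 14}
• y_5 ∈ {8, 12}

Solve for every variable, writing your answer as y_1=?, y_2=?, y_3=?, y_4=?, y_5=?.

y_1=10, y_2=14, y_3=8, y_4=6, y_5=12

y_2 must be 14 (only option left). Eliminate 14 elsewhere: y_4.
y_3 has just one choice, so y_3 = 8. Eliminate 8 elsewhere: y_1, y_5.
y_5 has just one choice, so y_5 = 12. Strike 12 from y_4.
y_4 has just one choice, so y_4 = 6. Remove 6 from y_1.
y_1 must be 10 (only option left).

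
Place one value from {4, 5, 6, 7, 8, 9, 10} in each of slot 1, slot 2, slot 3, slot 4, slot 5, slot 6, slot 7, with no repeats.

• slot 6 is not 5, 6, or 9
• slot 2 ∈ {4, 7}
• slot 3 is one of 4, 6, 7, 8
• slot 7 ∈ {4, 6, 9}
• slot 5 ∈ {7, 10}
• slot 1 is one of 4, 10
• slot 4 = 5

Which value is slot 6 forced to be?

slot 4's domain is down to {5}, so slot 4 = 5.
The 6 still-open variables draw from only 6 values {4, 6, 7, 8, 9, 10}, so each is used; only slot 7 can be 9, hence slot 7 = 9.
The 5 still-open variables draw from only 5 values {4, 6, 7, 8, 10}, so each is used; only slot 3 can be 6, hence slot 3 = 6.
The 4 still-open variables together cover exactly {4, 7, 8, 10} — 4 values for 4 variables — and 8 appears only in slot 6's list, so slot 6 = 8.

8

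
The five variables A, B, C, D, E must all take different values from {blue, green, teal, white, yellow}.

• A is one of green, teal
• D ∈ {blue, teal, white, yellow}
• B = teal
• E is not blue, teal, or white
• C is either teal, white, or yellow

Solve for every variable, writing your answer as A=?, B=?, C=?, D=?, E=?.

B has just one choice, so B = teal. So A, C, D can't be teal.
A has just one choice, so A = green. Remove green from E.
E must be yellow (only option left). Eliminate yellow elsewhere: C, D.
C must be white (only option left). Strike white from D.
D has just one choice, so D = blue.

A=green, B=teal, C=white, D=blue, E=yellow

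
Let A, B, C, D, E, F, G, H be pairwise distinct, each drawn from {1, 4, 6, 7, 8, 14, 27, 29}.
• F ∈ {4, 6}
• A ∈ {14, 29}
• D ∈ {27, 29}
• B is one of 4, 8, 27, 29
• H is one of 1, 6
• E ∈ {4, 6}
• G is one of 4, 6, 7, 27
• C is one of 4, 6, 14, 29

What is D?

The 8 variables draw from only 8 values {1, 4, 6, 7, 8, 14, 27, 29}, so each is used; only H can be 1, hence H = 1.
The 7 still-open variables together cover exactly {4, 6, 7, 8, 14, 27, 29} — 7 values for 7 variables — and 7 appears only in G's list, so G = 7.
The 6 still-open variables draw from only 6 values {4, 6, 8, 14, 27, 29}, so each is used; only B can be 8, hence B = 8.
Among the 5 still-open variables, 27 fits only D (and all 5 values in {4, 6, 14, 27, 29} must be used), so D = 27.

27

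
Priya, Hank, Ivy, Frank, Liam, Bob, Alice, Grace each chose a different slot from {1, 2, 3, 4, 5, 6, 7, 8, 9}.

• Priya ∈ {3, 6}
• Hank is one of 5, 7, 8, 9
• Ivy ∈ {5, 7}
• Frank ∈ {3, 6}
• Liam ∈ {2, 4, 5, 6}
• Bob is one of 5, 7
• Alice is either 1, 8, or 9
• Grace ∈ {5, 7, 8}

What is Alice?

Priya and Frank between them cover only {3, 6} — a naked pair. Remove those values from Liam.
Ivy and Bob between them cover only {5, 7} — a naked pair. Remove those values from Hank, Liam, Grace.
That leaves Grace = 8. Strike 8 from Hank, Alice.
Hank has just one choice, so Hank = 9. Strike 9 from Alice.
So Alice = 1.

1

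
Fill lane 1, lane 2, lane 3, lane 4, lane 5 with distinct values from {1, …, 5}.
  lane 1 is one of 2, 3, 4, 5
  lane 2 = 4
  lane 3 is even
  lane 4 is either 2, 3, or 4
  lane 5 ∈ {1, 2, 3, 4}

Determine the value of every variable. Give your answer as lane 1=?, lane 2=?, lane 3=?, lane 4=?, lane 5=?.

lane 2 must be 4 (only option left). Remove 4 from lane 1, lane 3, lane 4, lane 5.
lane 3 has just one choice, so lane 3 = 2. So lane 1, lane 4, lane 5 can't be 2.
lane 4 must be 3 (only option left). So lane 1, lane 5 can't be 3.
lane 5 has just one choice, so lane 5 = 1.
lane 1 has just one choice, so lane 1 = 5.

lane 1=5, lane 2=4, lane 3=2, lane 4=3, lane 5=1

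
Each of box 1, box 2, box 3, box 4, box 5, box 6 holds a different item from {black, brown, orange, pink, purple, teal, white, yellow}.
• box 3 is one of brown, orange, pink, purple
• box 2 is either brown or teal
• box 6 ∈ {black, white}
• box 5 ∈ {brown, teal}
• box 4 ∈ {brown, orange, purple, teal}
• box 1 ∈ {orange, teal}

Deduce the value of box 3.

box 2 and box 5 between them cover only {brown, teal} — a naked pair. Remove those values from box 1, box 3, box 4.
box 1's domain is down to {orange}, so box 1 = orange. Remove orange from box 3, box 4.
That leaves box 4 = purple. Remove purple from box 3.
So box 3 = pink.

pink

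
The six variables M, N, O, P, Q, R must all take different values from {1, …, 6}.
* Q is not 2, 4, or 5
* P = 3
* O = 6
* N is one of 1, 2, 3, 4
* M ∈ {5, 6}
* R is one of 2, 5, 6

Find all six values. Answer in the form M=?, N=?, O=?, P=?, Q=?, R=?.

M=5, N=4, O=6, P=3, Q=1, R=2

O has just one choice, so O = 6. Remove 6 from M, Q, R.
P's domain is down to {3}, so P = 3. Eliminate 3 elsewhere: N, Q.
Q has just one choice, so Q = 1. So N can't be 1.
M must be 5 (only option left). Eliminate 5 elsewhere: R.
R has just one choice, so R = 2. Eliminate 2 elsewhere: N.
N has just one choice, so N = 4.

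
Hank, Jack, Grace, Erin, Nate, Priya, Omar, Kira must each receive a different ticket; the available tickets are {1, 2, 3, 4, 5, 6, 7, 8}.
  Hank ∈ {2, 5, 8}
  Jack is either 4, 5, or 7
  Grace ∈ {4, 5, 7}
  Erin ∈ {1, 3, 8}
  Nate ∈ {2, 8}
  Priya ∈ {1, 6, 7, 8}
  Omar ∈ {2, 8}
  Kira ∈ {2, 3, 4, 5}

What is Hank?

The 8 variables draw from only 8 values {1, 2, 3, 4, 5, 6, 7, 8}, so each is used; only Priya can be 6, hence Priya = 6.
The 7 still-open variables draw from only 7 values {1, 2, 3, 4, 5, 7, 8}, so each is used; only Erin can be 1, hence Erin = 1.
The 6 still-open variables together cover exactly {2, 3, 4, 5, 7, 8} — 6 values for 6 variables — and 3 appears only in Kira's list, so Kira = 3.
Nate and Omar share exactly the 2 values {2, 8}; by pigeonhole those values go to them, so strike 2, 8 from Hank.
So Hank = 5.

5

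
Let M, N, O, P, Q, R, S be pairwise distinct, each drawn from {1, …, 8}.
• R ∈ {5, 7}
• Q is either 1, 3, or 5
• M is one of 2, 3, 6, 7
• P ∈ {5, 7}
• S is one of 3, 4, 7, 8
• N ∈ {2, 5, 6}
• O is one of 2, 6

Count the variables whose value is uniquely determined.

2

The 2 variables P and R are confined to {5, 7}, which locks those values in; drop them from M, N, Q, S.
The 2 variables N and O are confined to {2, 6}, which locks those values in; drop them from M.
M has just one choice, so M = 3. Remove 3 from Q, S.
That leaves Q = 1.
Determined: M=3, Q=1. The other variables each still have more than one consistent value. That makes 2.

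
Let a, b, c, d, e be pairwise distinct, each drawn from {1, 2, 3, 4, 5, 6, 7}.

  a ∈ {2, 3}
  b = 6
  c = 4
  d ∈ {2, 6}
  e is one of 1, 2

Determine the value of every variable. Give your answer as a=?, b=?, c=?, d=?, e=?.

a=3, b=6, c=4, d=2, e=1

b must be 6 (only option left). Strike 6 from d.
c must be 4 (only option left).
d's domain is down to {2}, so d = 2. Remove 2 from a, e.
e must be 1 (only option left).
a must be 3 (only option left).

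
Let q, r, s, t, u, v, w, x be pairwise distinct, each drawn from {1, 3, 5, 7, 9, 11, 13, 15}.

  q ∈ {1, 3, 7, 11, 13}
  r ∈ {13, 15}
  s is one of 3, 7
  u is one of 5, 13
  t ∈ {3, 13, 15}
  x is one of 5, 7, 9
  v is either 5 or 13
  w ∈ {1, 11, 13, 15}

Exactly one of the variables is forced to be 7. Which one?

s

Among the 8 variables, 9 fits only x (and all 8 values in {1, 3, 5, 7, 9, 11, 13, 15} must be used), so x = 9.
u and v share exactly the 2 values {5, 13}; by pigeonhole those values go to them, so strike 5, 13 from q, r, t, w.
That leaves r = 15. Strike 15 from t, w.
t's domain is down to {3}, so t = 3. Eliminate 3 elsewhere: q, s.
So 7 goes to s.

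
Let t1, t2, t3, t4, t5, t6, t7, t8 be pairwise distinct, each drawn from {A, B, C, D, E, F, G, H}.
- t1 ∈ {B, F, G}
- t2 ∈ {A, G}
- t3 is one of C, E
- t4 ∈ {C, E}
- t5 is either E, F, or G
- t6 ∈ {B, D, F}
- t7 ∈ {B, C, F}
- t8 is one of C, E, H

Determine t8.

Among the 8 variables, A fits only t2 (and all 8 values in {A, B, C, D, E, F, G, H} must be used), so t2 = A.
The 7 still-open variables together cover exactly {B, C, D, E, F, G, H} — 7 values for 7 variables — and D appears only in t6's list, so t6 = D.
Among the 6 still-open variables, H fits only t8 (and all 6 values in {B, C, E, F, G, H} must be used), so t8 = H.

H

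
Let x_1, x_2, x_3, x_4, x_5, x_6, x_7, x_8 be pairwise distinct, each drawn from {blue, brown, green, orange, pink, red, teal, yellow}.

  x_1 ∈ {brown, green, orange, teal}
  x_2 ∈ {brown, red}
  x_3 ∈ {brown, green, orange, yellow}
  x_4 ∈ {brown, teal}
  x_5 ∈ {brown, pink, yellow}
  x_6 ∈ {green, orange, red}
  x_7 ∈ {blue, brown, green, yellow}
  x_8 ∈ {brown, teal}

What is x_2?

red

The 8 variables draw from only 8 values {blue, brown, green, orange, pink, red, teal, yellow}, so each is used; only x_7 can be blue, hence x_7 = blue.
The 7 still-open variables together cover exactly {brown, green, orange, pink, red, teal, yellow} — 7 values for 7 variables — and pink appears only in x_5's list, so x_5 = pink.
The 6 still-open variables draw from only 6 values {brown, green, orange, red, teal, yellow}, so each is used; only x_3 can be yellow, hence x_3 = yellow.
The 2 variables x_4 and x_8 are confined to {brown, teal}, which locks those values in; drop them from x_1, x_2.
So x_2 = red.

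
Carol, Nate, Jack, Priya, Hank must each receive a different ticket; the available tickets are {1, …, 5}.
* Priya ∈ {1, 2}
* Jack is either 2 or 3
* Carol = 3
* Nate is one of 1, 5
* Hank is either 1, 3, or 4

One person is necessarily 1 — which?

Priya

Carol must be 3 (only option left). Strike 3 from Jack, Hank.
That leaves Jack = 2. Strike 2 from Priya.
So 1 goes to Priya.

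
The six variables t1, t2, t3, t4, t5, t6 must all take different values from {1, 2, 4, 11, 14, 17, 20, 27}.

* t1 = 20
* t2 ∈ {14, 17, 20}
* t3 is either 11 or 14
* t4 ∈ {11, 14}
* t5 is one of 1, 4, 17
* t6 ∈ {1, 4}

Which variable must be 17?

t1's domain is down to {20}, so t1 = 20. Remove 20 from t2.
t3 and t4 between them cover only {11, 14} — a naked pair. Remove those values from t2.
So 17 goes to t2.

t2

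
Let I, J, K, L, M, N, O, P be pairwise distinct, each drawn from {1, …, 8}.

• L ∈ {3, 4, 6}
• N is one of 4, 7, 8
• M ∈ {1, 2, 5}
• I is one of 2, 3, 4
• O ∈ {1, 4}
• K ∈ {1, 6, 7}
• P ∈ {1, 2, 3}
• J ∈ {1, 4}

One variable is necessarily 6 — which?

Among the 8 variables, 5 fits only M (and all 8 values in {1, 2, 3, 4, 5, 6, 7, 8} must be used), so M = 5.
Among the 7 still-open variables, 8 fits only N (and all 7 values in {1, 2, 3, 4, 6, 7, 8} must be used), so N = 8.
The 6 still-open variables together cover exactly {1, 2, 3, 4, 6, 7} — 6 values for 6 variables — and 7 appears only in K's list, so K = 7.
The 5 still-open variables together cover exactly {1, 2, 3, 4, 6} — 5 values for 5 variables — and 6 appears only in L's list, so L = 6.

L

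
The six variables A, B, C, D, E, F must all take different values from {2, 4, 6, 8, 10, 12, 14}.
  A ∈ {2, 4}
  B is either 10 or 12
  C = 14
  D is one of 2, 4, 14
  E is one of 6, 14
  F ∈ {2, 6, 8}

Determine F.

C must be 14 (only option left). Eliminate 14 elsewhere: D, E.
E must be 6 (only option left). Remove 6 from F.
A and D between them cover only {2, 4} — a naked pair. Remove those values from F.
So F = 8.

8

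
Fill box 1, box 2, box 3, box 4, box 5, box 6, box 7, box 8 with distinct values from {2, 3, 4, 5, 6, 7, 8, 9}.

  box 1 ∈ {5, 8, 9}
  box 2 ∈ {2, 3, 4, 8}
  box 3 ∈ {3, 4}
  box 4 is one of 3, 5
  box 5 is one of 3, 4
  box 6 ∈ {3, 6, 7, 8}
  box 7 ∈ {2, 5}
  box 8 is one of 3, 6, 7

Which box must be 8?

The 8 variables draw from only 8 values {2, 3, 4, 5, 6, 7, 8, 9}, so each is used; only box 1 can be 9, hence box 1 = 9.
box 3 and box 5 between them cover only {3, 4} — a naked pair. Remove those values from box 2, box 4, box 6, box 8.
box 4 has just one choice, so box 4 = 5. So box 7 can't be 5.
That leaves box 7 = 2. So box 2 can't be 2.
So 8 goes to box 2.

box 2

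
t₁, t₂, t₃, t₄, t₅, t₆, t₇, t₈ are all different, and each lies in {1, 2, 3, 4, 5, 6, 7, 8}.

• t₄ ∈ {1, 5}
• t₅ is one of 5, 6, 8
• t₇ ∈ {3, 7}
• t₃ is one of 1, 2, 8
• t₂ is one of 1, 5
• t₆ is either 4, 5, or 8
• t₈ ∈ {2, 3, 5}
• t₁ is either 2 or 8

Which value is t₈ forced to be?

Among the 8 variables, 4 fits only t₆ (and all 8 values in {1, 2, 3, 4, 5, 6, 7, 8} must be used), so t₆ = 4.
The 7 still-open variables draw from only 7 values {1, 2, 3, 5, 6, 7, 8}, so each is used; only t₅ can be 6, hence t₅ = 6.
The 6 still-open variables together cover exactly {1, 2, 3, 5, 7, 8} — 6 values for 6 variables — and 7 appears only in t₇'s list, so t₇ = 7.
Among the 5 still-open variables, 3 fits only t₈ (and all 5 values in {1, 2, 3, 5, 8} must be used), so t₈ = 3.

3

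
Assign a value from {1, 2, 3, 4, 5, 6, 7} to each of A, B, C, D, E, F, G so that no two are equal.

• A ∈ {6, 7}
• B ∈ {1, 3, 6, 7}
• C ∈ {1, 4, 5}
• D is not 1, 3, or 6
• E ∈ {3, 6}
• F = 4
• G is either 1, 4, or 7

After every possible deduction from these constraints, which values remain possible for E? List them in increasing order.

F must be 4 (only option left). Remove 4 from C, D, G.
Among the 6 still-open variables, 2 fits only D (and all 6 values in {1, 2, 3, 5, 6, 7} must be used), so D = 2.
The 5 still-open variables together cover exactly {1, 3, 5, 6, 7} — 5 values for 5 variables — and 5 appears only in C's list, so C = 5.
No further eliminations apply; E can still be any of 3, 6.

3, 6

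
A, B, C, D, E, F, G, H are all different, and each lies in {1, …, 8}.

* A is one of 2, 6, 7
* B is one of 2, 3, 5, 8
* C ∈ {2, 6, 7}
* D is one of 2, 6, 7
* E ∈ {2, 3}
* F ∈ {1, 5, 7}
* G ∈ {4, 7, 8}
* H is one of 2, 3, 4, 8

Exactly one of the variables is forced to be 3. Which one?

The 8 variables together cover exactly {1, 2, 3, 4, 5, 6, 7, 8} — 8 values for 8 variables — and 1 appears only in F's list, so F = 1.
The 7 still-open variables together cover exactly {2, 3, 4, 5, 6, 7, 8} — 7 values for 7 variables — and 5 appears only in B's list, so B = 5.
A, C, D between them cover only {2, 6, 7} — a naked triple. Remove those values from E, G, H.
So 3 goes to E.

E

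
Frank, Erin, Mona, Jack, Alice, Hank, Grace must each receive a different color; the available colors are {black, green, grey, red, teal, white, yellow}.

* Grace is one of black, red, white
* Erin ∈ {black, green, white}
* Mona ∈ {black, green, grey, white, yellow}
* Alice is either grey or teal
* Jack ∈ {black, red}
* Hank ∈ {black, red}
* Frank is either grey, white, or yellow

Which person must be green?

Erin

Among the 7 variables, teal fits only Alice (and all 7 values in {black, green, grey, red, teal, white, yellow} must be used), so Alice = teal.
The 2 variables Jack and Hank are confined to {black, red}, which locks those values in; drop them from Erin, Mona, Grace.
Grace has just one choice, so Grace = white. Strike white from Frank, Erin, Mona.
So green goes to Erin.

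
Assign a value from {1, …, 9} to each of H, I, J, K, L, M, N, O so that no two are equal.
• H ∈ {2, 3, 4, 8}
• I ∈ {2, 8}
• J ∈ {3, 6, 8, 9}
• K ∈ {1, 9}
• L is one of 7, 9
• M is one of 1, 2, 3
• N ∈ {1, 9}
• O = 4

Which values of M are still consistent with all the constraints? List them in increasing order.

O must be 4 (only option left). Strike 4 from H.
The 7 still-open variables together cover exactly {1, 2, 3, 6, 7, 8, 9} — 7 values for 7 variables — and 6 appears only in J's list, so J = 6.
The 6 still-open variables draw from only 6 values {1, 2, 3, 7, 8, 9}, so each is used; only L can be 7, hence L = 7.
The 2 variables K and N are confined to {1, 9}, which locks those values in; drop them from M.
No further eliminations apply; M can still be any of 2, 3.

2, 3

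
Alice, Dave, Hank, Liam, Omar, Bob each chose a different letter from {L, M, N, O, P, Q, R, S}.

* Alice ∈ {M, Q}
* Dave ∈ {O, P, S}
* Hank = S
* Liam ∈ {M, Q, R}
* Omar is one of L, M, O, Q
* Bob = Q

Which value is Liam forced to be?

R

Hank has just one choice, so Hank = S. So Dave can't be S.
Bob's domain is down to {Q}, so Bob = Q. Remove Q from Alice, Liam, Omar.
Alice's domain is down to {M}, so Alice = M. Strike M from Liam, Omar.
So Liam = R.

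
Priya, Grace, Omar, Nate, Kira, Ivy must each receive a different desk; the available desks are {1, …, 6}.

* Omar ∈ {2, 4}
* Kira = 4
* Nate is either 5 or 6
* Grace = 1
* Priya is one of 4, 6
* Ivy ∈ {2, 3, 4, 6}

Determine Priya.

Grace has just one choice, so Grace = 1.
That leaves Kira = 4. Remove 4 from Priya, Omar, Ivy.
So Priya = 6.

6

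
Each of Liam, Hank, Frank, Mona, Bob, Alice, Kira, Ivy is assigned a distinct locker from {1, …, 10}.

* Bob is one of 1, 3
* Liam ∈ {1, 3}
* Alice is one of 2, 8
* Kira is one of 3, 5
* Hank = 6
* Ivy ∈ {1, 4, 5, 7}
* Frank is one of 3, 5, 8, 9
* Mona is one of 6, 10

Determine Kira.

5

Hank has just one choice, so Hank = 6. Strike 6 from Mona.
Mona's domain is down to {10}, so Mona = 10.
Liam and Bob between them cover only {1, 3} — a naked pair. Remove those values from Frank, Kira, Ivy.
So Kira = 5.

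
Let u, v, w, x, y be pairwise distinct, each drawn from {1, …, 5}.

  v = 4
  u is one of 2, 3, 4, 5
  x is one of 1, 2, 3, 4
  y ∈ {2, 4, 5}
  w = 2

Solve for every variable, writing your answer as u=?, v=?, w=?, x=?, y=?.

v's domain is down to {4}, so v = 4. Strike 4 from u, x, y.
w's domain is down to {2}, so w = 2. Remove 2 from u, x, y.
y has just one choice, so y = 5. Strike 5 from u.
That leaves u = 3. Strike 3 from x.
x must be 1 (only option left).

u=3, v=4, w=2, x=1, y=5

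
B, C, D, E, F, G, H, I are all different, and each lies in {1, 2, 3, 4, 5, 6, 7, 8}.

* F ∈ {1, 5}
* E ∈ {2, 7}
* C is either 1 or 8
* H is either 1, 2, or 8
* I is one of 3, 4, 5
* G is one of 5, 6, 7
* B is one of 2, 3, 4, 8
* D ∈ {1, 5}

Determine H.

Among the 8 variables, 6 fits only G (and all 8 values in {1, 2, 3, 4, 5, 6, 7, 8} must be used), so G = 6.
The 7 still-open variables draw from only 7 values {1, 2, 3, 4, 5, 7, 8}, so each is used; only E can be 7, hence E = 7.
The 2 variables D and F are confined to {1, 5}, which locks those values in; drop them from C, H, I.
That leaves C = 8. So B, H can't be 8.
So H = 2.

2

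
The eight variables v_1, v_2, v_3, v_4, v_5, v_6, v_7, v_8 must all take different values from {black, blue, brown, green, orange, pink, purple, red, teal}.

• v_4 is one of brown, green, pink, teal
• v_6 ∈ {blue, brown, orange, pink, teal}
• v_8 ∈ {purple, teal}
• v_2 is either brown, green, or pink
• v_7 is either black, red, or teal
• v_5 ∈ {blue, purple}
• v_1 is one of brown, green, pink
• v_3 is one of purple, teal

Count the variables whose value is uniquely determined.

v_3 and v_8 between them cover only {purple, teal} — a naked pair. Remove those values from v_4, v_5, v_6, v_7.
v_5's domain is down to {blue}, so v_5 = blue. Strike blue from v_6.
v_1, v_2, v_4 share exactly the 3 values {brown, green, pink}; by pigeonhole those values go to them, so strike brown, green, pink from v_6.
v_6's domain is down to {orange}, so v_6 = orange.
Determined: v_5=blue, v_6=orange. The other variables each still have more than one consistent value. That makes 2.

2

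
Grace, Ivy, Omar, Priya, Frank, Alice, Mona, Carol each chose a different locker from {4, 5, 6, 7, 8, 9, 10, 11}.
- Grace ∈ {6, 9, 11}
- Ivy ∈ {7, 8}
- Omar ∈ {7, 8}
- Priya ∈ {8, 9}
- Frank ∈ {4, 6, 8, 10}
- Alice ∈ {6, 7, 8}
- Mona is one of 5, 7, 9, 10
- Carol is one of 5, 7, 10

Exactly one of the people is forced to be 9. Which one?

Among the 8 variables, 4 fits only Frank (and all 8 values in {4, 5, 6, 7, 8, 9, 10, 11} must be used), so Frank = 4.
Among the 7 still-open variables, 11 fits only Grace (and all 7 values in {5, 6, 7, 8, 9, 10, 11} must be used), so Grace = 11.
The 6 still-open variables together cover exactly {5, 6, 7, 8, 9, 10} — 6 values for 6 variables — and 6 appears only in Alice's list, so Alice = 6.
Ivy and Omar between them cover only {7, 8} — a naked pair. Remove those values from Priya, Mona, Carol.
So 9 goes to Priya.

Priya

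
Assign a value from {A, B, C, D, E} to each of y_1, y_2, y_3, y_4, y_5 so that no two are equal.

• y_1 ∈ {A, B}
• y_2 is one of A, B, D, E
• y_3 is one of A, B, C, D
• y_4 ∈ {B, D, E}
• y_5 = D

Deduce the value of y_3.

C

y_5 has just one choice, so y_5 = D. Eliminate D elsewhere: y_2, y_3, y_4.
Among the 4 still-open variables, C fits only y_3 (and all 4 values in {A, B, C, E} must be used), so y_3 = C.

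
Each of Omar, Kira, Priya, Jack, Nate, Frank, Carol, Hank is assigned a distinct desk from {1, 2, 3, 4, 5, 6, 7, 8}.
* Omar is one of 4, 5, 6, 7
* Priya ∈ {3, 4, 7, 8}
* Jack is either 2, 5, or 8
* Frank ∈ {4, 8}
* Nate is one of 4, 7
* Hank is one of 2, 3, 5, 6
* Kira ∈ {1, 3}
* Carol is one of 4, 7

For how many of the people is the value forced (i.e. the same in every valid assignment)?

The 8 variables together cover exactly {1, 2, 3, 4, 5, 6, 7, 8} — 8 values for 8 variables — and 1 appears only in Kira's list, so Kira = 1.
The 2 variables Nate and Carol are confined to {4, 7}, which locks those values in; drop them from Omar, Priya, Frank.
Frank must be 8 (only option left). Strike 8 from Priya, Jack.
Priya has just one choice, so Priya = 3. Strike 3 from Hank.
Determined: Kira=1, Priya=3, Frank=8. The other people each still have more than one consistent value. That makes 3.

3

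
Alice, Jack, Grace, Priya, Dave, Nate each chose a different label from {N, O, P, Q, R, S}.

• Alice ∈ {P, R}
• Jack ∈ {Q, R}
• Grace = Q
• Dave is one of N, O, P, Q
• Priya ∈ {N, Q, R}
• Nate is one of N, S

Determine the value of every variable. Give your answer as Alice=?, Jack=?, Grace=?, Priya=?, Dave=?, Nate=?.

Alice=P, Jack=R, Grace=Q, Priya=N, Dave=O, Nate=S

Grace must be Q (only option left). Remove Q from Jack, Priya, Dave.
That leaves Jack = R. Strike R from Alice, Priya.
Priya has just one choice, so Priya = N. So Dave, Nate can't be N.
Nate has just one choice, so Nate = S.
Alice's domain is down to {P}, so Alice = P. Strike P from Dave.
Dave must be O (only option left).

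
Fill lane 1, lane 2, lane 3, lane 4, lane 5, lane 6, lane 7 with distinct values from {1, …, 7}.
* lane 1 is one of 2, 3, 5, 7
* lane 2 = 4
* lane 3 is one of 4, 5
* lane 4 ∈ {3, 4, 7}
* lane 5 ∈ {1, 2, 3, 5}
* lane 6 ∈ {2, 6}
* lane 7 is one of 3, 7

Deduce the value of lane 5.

lane 2 has just one choice, so lane 2 = 4. Strike 4 from lane 3, lane 4.
lane 3 must be 5 (only option left). So lane 1, lane 5 can't be 5.
The 5 still-open variables together cover exactly {1, 2, 3, 6, 7} — 5 values for 5 variables — and 1 appears only in lane 5's list, so lane 5 = 1.

1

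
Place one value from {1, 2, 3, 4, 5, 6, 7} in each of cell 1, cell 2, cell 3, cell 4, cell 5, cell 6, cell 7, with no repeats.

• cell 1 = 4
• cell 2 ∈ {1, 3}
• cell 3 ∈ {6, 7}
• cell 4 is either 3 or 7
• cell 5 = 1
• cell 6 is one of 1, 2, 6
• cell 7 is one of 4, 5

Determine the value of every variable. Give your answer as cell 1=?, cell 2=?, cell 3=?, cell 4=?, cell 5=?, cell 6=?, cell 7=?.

cell 1=4, cell 2=3, cell 3=6, cell 4=7, cell 5=1, cell 6=2, cell 7=5

cell 1 must be 4 (only option left). Strike 4 from cell 7.
cell 5's domain is down to {1}, so cell 5 = 1. Strike 1 from cell 2, cell 6.
cell 7 has just one choice, so cell 7 = 5.
cell 2 must be 3 (only option left). Strike 3 from cell 4.
That leaves cell 4 = 7. Eliminate 7 elsewhere: cell 3.
cell 3's domain is down to {6}, so cell 3 = 6. Remove 6 from cell 6.
cell 6 must be 2 (only option left).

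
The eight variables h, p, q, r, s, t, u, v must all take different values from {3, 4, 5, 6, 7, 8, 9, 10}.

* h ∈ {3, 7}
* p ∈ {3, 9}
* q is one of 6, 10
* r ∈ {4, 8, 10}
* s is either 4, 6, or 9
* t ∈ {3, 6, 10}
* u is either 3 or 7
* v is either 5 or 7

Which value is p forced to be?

9

The 8 variables together cover exactly {3, 4, 5, 6, 7, 8, 9, 10} — 8 values for 8 variables — and 5 appears only in v's list, so v = 5.
The 7 still-open variables draw from only 7 values {3, 4, 6, 7, 8, 9, 10}, so each is used; only r can be 8, hence r = 8.
The 6 still-open variables together cover exactly {3, 4, 6, 7, 9, 10} — 6 values for 6 variables — and 4 appears only in s's list, so s = 4.
The 5 still-open variables draw from only 5 values {3, 6, 7, 9, 10}, so each is used; only p can be 9, hence p = 9.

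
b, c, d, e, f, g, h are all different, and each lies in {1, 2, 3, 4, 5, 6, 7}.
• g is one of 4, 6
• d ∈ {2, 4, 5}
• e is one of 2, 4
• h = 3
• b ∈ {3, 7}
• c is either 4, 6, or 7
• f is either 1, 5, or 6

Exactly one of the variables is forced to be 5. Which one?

h's domain is down to {3}, so h = 3. Remove 3 from b.
b must be 7 (only option left). Remove 7 from c.
Among the 5 still-open variables, 1 fits only f (and all 5 values in {1, 2, 4, 5, 6} must be used), so f = 1.
The 4 still-open variables together cover exactly {2, 4, 5, 6} — 4 values for 4 variables — and 5 appears only in d's list, so d = 5.

d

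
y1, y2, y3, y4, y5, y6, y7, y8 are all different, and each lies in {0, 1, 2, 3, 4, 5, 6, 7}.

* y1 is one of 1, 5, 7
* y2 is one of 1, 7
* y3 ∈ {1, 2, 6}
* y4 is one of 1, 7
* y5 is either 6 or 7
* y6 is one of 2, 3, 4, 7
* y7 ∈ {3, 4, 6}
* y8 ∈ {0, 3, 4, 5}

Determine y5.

The 8 variables together cover exactly {0, 1, 2, 3, 4, 5, 6, 7} — 8 values for 8 variables — and 0 appears only in y8's list, so y8 = 0.
The 7 still-open variables together cover exactly {1, 2, 3, 4, 5, 6, 7} — 7 values for 7 variables — and 5 appears only in y1's list, so y1 = 5.
y2 and y4 between them cover only {1, 7} — a naked pair. Remove those values from y3, y5, y6.
So y5 = 6.

6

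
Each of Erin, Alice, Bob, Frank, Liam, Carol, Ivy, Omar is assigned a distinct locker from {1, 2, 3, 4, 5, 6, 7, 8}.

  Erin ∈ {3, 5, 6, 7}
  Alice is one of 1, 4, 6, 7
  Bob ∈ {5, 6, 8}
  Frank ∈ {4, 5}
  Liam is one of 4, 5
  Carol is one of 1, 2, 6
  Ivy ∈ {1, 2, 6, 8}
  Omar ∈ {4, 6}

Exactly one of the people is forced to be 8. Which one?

Bob

The 8 variables together cover exactly {1, 2, 3, 4, 5, 6, 7, 8} — 8 values for 8 variables — and 3 appears only in Erin's list, so Erin = 3.
The 7 still-open variables together cover exactly {1, 2, 4, 5, 6, 7, 8} — 7 values for 7 variables — and 7 appears only in Alice's list, so Alice = 7.
The 2 variables Frank and Liam are confined to {4, 5}, which locks those values in; drop them from Bob, Omar.
That leaves Omar = 6. Strike 6 from Bob, Carol, Ivy.
So 8 goes to Bob.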